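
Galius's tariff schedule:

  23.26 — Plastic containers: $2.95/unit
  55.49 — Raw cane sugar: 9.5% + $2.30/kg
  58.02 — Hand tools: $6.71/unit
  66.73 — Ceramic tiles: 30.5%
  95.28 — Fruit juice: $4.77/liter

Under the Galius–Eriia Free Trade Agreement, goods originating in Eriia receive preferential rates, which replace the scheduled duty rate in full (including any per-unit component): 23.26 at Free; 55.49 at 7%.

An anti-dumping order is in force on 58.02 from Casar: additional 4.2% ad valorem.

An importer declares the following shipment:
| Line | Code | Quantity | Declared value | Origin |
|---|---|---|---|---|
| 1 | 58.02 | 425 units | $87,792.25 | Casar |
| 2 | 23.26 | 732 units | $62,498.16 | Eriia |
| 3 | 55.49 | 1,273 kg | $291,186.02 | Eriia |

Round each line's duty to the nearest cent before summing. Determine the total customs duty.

Line 1 (58.02, Casar, 425 units, $87,792.25):
Base rate for 58.02 is $6.71/unit.
Additional duty on 58.02 from Casar: +4.2% ad valorem. Applied ad valorem rate = 4.2%.
Duty = $87,792.25 × 4.2% + 425 × $6.71 = $6,539.02.
Line 2 (23.26, Eriia, 732 units, $62,498.16):
Base rate for 23.26 is $2.95/unit.
Origin Eriia qualifies under the Galius–Eriia agreement and 23.26 is covered: preferential rate Free applies instead.
Duty = $62,498.16 × 0% = $0.00.
Line 3 (55.49, Eriia, 1,273 kg, $291,186.02):
Base rate for 55.49 is 9.5% + $2.30/kg.
Origin Eriia qualifies under the Galius–Eriia agreement and 55.49 is covered: preferential rate 7% applies instead.
Duty = $291,186.02 × 7% = $20,383.02.
Total = $6,539.02 + $0.00 + $20,383.02 = $26,922.04.

$26,922.04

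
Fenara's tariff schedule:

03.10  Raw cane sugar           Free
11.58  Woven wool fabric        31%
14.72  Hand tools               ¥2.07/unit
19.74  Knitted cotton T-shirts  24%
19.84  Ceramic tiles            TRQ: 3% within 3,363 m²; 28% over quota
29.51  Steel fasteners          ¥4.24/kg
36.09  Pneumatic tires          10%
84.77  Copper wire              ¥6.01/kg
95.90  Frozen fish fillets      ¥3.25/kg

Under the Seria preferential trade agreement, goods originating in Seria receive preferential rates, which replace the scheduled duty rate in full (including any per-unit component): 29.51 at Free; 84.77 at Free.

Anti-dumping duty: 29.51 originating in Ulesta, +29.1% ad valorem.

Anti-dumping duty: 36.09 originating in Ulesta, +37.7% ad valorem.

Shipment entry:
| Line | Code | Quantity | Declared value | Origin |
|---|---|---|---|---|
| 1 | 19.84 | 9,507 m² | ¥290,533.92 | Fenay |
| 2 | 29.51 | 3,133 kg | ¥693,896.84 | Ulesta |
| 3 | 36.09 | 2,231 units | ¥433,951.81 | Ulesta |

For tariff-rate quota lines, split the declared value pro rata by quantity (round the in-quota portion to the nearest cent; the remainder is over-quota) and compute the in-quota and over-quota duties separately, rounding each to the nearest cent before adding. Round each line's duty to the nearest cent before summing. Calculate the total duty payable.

¥477,859.09

Line 1 (19.84, Fenay, 9,507 m², ¥290,533.92):
Code 19.84 is under a tariff-rate quota (threshold 3,363 m²). In-quota: 3,363 m² at 3%; over-quota: 6,144 m² at 28%.
Pro-rata value split: in-quota = ¥290,533.92 × 3,363/9,507 = ¥102,773.28; over-quota = ¥290,533.92 − ¥102,773.28 = ¥187,760.64.
In-quota duty = ¥102,773.28 × 3% = ¥3,083.20. Over-quota duty = ¥187,760.64 × 28% = ¥52,572.98.
Line duty = ¥3,083.20 + ¥52,572.98 = ¥55,656.18.
Line 2 (29.51, Ulesta, 3,133 kg, ¥693,896.84):
Base rate for 29.51 is ¥4.24/kg.
29.51 has an FTA preferential rate, but origin Ulesta is not Seria; base rate stands.
Additional duty on 29.51 from Ulesta: +29.1% ad valorem. Applied ad valorem rate = 29.1%.
Duty = ¥693,896.84 × 29.1% + 3,133 × ¥4.24 = ¥215,207.90.
Line 3 (36.09, Ulesta, 2,231 units, ¥433,951.81):
Base rate for 36.09 is 10%.
Additional duty on 36.09 from Ulesta: +37.7%. Applied ad valorem rate: 10% + 37.7% = 47.7%.
Duty = ¥433,951.81 × 47.7% = ¥206,995.01.
Total = ¥55,656.18 + ¥215,207.90 + ¥206,995.01 = ¥477,859.09.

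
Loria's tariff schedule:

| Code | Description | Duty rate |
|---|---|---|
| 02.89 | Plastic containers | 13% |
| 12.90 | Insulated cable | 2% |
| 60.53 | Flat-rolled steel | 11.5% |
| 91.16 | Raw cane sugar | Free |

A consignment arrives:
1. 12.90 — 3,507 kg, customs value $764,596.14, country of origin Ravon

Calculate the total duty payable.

$15,291.92

Line 1 (12.90, Ravon, 3,507 kg, $764,596.14):
Base rate for 12.90 is 2%.
Duty = $764,596.14 × 2% = $15,291.92.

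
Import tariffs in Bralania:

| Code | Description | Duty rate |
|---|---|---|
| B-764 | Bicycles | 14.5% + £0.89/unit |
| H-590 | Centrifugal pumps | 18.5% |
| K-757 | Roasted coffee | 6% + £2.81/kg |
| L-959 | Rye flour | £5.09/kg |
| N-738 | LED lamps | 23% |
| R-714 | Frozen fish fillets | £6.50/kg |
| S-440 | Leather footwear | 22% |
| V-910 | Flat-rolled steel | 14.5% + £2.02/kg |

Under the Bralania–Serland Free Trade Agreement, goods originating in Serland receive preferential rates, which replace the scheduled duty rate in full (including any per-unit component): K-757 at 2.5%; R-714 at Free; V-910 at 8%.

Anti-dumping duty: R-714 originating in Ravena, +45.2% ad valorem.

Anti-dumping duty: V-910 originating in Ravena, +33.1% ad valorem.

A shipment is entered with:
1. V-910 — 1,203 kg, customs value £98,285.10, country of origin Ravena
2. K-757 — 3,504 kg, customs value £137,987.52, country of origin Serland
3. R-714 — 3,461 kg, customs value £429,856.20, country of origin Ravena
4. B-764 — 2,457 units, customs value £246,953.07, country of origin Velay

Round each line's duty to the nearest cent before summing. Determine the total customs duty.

Line 1 (V-910, Ravena, 1,203 kg, £98,285.10):
Base rate for V-910 is 14.5% + £2.02/kg.
V-910 has an FTA preferential rate, but origin Ravena is not Serland; base rate stands.
Additional duty on V-910 from Ravena: +33.1%. Applied ad valorem rate: 14.5% + 33.1% = 47.6%.
Duty = £98,285.10 × 47.6% + 1,203 × £2.02 = £49,213.77.
Line 2 (K-757, Serland, 3,504 kg, £137,987.52):
Base rate for K-757 is 6% + £2.81/kg.
Origin Serland qualifies under the Bralania–Serland agreement and K-757 is covered: preferential rate 2.5% applies instead.
Duty = £137,987.52 × 2.5% = £3,449.69.
Line 3 (R-714, Ravena, 3,461 kg, £429,856.20):
Base rate for R-714 is £6.50/kg.
R-714 has an FTA preferential rate, but origin Ravena is not Serland; base rate stands.
Additional duty on R-714 from Ravena: +45.2% ad valorem. Applied ad valorem rate = 45.2%.
Duty = £429,856.20 × 45.2% + 3,461 × £6.50 = £216,791.50.
Line 4 (B-764, Velay, 2,457 units, £246,953.07):
Base rate for B-764 is 14.5% + £0.89/unit.
Duty = £246,953.07 × 14.5% + 2,457 × £0.89 = £37,994.93.
Total = £49,213.77 + £3,449.69 + £216,791.50 + £37,994.93 = £307,449.89.

£307,449.89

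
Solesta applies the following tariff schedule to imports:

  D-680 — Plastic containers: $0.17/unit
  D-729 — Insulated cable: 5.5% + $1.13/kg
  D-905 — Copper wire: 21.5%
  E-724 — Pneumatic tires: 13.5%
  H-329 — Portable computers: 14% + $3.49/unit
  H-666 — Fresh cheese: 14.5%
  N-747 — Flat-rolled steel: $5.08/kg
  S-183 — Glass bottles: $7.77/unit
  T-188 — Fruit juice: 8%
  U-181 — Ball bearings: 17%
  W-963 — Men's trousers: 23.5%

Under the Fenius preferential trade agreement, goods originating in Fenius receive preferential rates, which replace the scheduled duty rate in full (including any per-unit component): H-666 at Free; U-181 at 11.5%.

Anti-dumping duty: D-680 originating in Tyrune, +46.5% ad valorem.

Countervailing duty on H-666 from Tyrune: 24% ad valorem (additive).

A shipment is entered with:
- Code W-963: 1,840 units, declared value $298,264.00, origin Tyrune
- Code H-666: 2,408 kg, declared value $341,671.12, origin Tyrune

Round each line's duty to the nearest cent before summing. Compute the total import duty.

Line 1 (W-963, Tyrune, 1,840 units, $298,264.00):
Base rate for W-963 is 23.5%.
Duty = $298,264.00 × 23.5% = $70,092.04.
Line 2 (H-666, Tyrune, 2,408 kg, $341,671.12):
Base rate for H-666 is 14.5%.
H-666 has an FTA preferential rate, but origin Tyrune is not Fenius; base rate stands.
Additional duty on H-666 from Tyrune: +24%. Applied ad valorem rate: 14.5% + 24% = 38.5%.
Duty = $341,671.12 × 38.5% = $131,543.38.
Total = $70,092.04 + $131,543.38 = $201,635.42.

$201,635.42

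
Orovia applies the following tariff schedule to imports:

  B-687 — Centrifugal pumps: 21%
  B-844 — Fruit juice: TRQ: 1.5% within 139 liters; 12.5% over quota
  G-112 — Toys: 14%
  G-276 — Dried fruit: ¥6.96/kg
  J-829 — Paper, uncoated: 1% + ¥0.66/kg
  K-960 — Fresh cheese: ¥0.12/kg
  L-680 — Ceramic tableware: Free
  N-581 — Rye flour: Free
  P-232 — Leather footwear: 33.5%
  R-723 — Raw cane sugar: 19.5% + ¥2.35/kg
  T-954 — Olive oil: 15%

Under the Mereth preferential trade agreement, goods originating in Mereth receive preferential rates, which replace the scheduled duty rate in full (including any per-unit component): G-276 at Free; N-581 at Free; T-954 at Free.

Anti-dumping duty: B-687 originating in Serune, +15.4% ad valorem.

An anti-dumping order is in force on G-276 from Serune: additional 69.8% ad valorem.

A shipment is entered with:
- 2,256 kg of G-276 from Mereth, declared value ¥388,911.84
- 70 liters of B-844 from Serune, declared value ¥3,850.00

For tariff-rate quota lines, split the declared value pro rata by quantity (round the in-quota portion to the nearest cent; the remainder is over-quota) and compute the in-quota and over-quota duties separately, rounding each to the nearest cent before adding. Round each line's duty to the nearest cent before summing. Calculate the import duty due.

¥57.75

Line 1 (G-276, Mereth, 2,256 kg, ¥388,911.84):
Base rate for G-276 is ¥6.96/kg.
Origin Mereth qualifies under the Orovia–Mereth agreement and G-276 is covered: preferential rate Free applies instead.
The additional-duty order on G-276 targets Serune, not Mereth; it does not apply.
Duty = ¥388,911.84 × 0% = ¥0.00.
Line 2 (B-844, Serune, 70 liters, ¥3,850.00):
Code B-844 is under a tariff-rate quota (threshold 139 liters). Quantity 70 liters is within the quota, so the in-quota rate 1.5% applies to the full value.
Duty = ¥3,850.00 × 1.5% = ¥57.75.
Total = ¥0.00 + ¥57.75 = ¥57.75.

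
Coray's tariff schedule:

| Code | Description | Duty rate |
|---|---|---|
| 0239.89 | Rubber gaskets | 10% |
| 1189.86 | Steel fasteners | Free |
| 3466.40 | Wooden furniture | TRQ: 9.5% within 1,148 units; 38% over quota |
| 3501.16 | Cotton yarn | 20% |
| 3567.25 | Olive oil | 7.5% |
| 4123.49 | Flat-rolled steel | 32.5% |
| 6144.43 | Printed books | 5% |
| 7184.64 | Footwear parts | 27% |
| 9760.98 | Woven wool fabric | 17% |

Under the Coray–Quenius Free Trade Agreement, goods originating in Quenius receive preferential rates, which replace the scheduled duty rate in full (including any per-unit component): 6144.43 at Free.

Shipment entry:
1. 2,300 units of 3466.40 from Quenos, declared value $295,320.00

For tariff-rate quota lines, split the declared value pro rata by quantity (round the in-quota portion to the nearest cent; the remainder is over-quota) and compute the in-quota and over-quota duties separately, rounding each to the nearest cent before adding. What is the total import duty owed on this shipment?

Line 1 (3466.40, Quenos, 2,300 units, $295,320.00):
Code 3466.40 is under a tariff-rate quota (threshold 1,148 units). In-quota: 1,148 units at 9.5%; over-quota: 1,152 units at 38%.
Pro-rata value split: in-quota = $295,320.00 × 1,148/2,300 = $147,403.20; over-quota = $295,320.00 − $147,403.20 = $147,916.80.
In-quota duty = $147,403.20 × 9.5% = $14,003.30. Over-quota duty = $147,916.80 × 38% = $56,208.38.
Line duty = $14,003.30 + $56,208.38 = $70,211.68.

$70,211.68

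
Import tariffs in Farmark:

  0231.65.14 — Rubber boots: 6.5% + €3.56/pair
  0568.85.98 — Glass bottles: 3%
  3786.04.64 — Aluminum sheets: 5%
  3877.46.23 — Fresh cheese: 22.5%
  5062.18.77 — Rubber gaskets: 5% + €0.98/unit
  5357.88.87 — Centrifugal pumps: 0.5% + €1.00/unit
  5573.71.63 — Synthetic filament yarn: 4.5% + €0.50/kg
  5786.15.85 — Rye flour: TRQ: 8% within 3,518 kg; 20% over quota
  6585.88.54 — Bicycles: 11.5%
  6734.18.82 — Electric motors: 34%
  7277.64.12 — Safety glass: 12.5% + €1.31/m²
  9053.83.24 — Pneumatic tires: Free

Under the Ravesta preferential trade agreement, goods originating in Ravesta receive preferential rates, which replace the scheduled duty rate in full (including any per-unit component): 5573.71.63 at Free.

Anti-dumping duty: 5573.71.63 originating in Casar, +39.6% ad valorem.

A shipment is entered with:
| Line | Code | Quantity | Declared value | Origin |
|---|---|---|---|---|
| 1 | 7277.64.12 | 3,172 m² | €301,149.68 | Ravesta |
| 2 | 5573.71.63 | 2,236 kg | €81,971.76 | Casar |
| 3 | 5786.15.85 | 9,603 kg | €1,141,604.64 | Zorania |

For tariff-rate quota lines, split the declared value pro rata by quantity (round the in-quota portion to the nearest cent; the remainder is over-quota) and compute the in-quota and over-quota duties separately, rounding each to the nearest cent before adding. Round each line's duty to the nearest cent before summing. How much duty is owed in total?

Line 1 (7277.64.12, Ravesta, 3,172 m², €301,149.68):
Base rate for 7277.64.12 is 12.5% + €1.31/m².
Origin Ravesta is the FTA partner but 7277.64.12 is not on the preference list; base rate stands.
Duty = €301,149.68 × 12.5% + 3,172 × €1.31 = €41,799.03.
Line 2 (5573.71.63, Casar, 2,236 kg, €81,971.76):
Base rate for 5573.71.63 is 4.5% + €0.50/kg.
5573.71.63 has an FTA preferential rate, but origin Casar is not Ravesta; base rate stands.
Additional duty on 5573.71.63 from Casar: +39.6%. Applied ad valorem rate: 4.5% + 39.6% = 44.1%.
Duty = €81,971.76 × 44.1% + 2,236 × €0.50 = €37,267.55.
Line 3 (5786.15.85, Zorania, 9,603 kg, €1,141,604.64):
Code 5786.15.85 is under a tariff-rate quota (threshold 3,518 kg). In-quota: 3,518 kg at 8%; over-quota: 6,085 kg at 20%.
Pro-rata value split: in-quota = €1,141,604.64 × 3,518/9,603 = €418,219.84; over-quota = €1,141,604.64 − €418,219.84 = €723,384.80.
In-quota duty = €418,219.84 × 8% = €33,457.59. Over-quota duty = €723,384.80 × 20% = €144,676.96.
Line duty = €33,457.59 + €144,676.96 = €178,134.55.
Total = €41,799.03 + €37,267.55 + €178,134.55 = €257,201.13.

€257,201.13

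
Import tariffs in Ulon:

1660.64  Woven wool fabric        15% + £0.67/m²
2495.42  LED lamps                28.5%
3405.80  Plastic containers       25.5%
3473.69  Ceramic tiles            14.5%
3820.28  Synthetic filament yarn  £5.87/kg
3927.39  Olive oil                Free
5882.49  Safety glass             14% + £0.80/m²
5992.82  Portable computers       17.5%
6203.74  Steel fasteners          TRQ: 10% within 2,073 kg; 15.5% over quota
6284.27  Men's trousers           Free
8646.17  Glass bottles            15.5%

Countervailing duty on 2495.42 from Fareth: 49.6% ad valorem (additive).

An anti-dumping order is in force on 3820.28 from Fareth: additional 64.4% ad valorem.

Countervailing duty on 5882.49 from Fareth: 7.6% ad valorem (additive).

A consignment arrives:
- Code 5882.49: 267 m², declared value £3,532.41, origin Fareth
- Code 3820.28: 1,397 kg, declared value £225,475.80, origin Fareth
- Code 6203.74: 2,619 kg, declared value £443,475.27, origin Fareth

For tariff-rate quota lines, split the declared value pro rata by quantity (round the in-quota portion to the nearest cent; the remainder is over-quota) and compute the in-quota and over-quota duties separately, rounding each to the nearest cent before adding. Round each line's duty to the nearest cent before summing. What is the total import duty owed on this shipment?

Line 1 (5882.49, Fareth, 267 m², £3,532.41):
Base rate for 5882.49 is 14% + £0.80/m².
Additional duty on 5882.49 from Fareth: +7.6%. Applied ad valorem rate: 14% + 7.6% = 21.6%.
Duty = £3,532.41 × 21.6% + 267 × £0.80 = £976.60.
Line 2 (3820.28, Fareth, 1,397 kg, £225,475.80):
Base rate for 3820.28 is £5.87/kg.
Additional duty on 3820.28 from Fareth: +64.4% ad valorem. Applied ad valorem rate = 64.4%.
Duty = £225,475.80 × 64.4% + 1,397 × £5.87 = £153,406.81.
Line 3 (6203.74, Fareth, 2,619 kg, £443,475.27):
Code 6203.74 is under a tariff-rate quota (threshold 2,073 kg). In-quota: 2,073 kg at 10%; over-quota: 546 kg at 15.5%.
Pro-rata value split: in-quota = £443,475.27 × 2,073/2,619 = £351,021.09; over-quota = £443,475.27 − £351,021.09 = £92,454.18.
In-quota duty = £351,021.09 × 10% = £35,102.11. Over-quota duty = £92,454.18 × 15.5% = £14,330.40.
Line duty = £35,102.11 + £14,330.40 = £49,432.51.
Total = £976.60 + £153,406.81 + £49,432.51 = £203,815.92.

£203,815.92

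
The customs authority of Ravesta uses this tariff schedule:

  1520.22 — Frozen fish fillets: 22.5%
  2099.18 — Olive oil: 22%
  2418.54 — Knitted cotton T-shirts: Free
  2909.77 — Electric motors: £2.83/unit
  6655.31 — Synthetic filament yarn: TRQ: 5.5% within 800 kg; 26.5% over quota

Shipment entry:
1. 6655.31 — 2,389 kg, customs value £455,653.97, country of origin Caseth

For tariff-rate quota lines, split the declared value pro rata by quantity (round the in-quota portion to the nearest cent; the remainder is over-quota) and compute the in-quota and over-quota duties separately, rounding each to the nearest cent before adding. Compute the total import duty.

£88,705.66

Line 1 (6655.31, Caseth, 2,389 kg, £455,653.97):
Code 6655.31 is under a tariff-rate quota (threshold 800 kg). In-quota: 800 kg at 5.5%; over-quota: 1,589 kg at 26.5%.
Pro-rata value split: in-quota = £455,653.97 × 800/2,389 = £152,584.00; over-quota = £455,653.97 − £152,584.00 = £303,069.97.
In-quota duty = £152,584.00 × 5.5% = £8,392.12. Over-quota duty = £303,069.97 × 26.5% = £80,313.54.
Line duty = £8,392.12 + £80,313.54 = £88,705.66.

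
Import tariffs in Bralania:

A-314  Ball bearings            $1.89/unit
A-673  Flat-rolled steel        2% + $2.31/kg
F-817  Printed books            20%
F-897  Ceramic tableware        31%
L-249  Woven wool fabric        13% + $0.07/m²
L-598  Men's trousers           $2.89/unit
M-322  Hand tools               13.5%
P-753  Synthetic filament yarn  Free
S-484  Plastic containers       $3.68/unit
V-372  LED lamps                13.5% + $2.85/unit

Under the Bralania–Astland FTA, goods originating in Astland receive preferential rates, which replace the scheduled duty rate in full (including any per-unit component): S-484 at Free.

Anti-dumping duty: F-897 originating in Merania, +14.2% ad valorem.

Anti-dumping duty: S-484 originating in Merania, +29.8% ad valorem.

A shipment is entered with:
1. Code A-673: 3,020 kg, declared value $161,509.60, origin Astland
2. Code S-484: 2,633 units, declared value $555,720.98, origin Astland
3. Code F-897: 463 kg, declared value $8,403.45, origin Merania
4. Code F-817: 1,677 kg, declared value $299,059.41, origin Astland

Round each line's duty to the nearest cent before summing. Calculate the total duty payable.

$73,816.63

Line 1 (A-673, Astland, 3,020 kg, $161,509.60):
Base rate for A-673 is 2% + $2.31/kg.
Origin Astland is the FTA partner but A-673 is not on the preference list; base rate stands.
Duty = $161,509.60 × 2% + 3,020 × $2.31 = $10,206.39.
Line 2 (S-484, Astland, 2,633 units, $555,720.98):
Base rate for S-484 is $3.68/unit.
Origin Astland qualifies under the Bralania–Astland agreement and S-484 is covered: preferential rate Free applies instead.
The additional-duty order on S-484 targets Merania, not Astland; it does not apply.
Duty = $555,720.98 × 0% = $0.00.
Line 3 (F-897, Merania, 463 kg, $8,403.45):
Base rate for F-897 is 31%.
Additional duty on F-897 from Merania: +14.2%. Applied ad valorem rate: 31% + 14.2% = 45.2%.
Duty = $8,403.45 × 45.2% = $3,798.36.
Line 4 (F-817, Astland, 1,677 kg, $299,059.41):
Base rate for F-817 is 20%.
Origin Astland is the FTA partner but F-817 is not on the preference list; base rate stands.
Duty = $299,059.41 × 20% = $59,811.88.
Total = $10,206.39 + $0.00 + $3,798.36 + $59,811.88 = $73,816.63.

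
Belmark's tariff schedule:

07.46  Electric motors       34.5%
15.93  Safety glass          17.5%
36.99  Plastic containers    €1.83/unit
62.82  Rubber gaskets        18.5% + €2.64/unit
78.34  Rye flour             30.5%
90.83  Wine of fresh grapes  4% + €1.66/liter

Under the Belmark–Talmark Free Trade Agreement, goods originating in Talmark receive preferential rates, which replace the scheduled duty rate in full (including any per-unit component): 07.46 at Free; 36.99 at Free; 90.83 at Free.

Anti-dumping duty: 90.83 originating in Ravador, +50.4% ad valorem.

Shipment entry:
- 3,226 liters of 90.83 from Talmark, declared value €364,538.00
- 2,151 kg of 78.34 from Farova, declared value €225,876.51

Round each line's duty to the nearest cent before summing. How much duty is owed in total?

€68,892.34

Line 1 (90.83, Talmark, 3,226 liters, €364,538.00):
Base rate for 90.83 is 4% + €1.66/liter.
Origin Talmark qualifies under the Belmark–Talmark agreement and 90.83 is covered: preferential rate Free applies instead.
The additional-duty order on 90.83 targets Ravador, not Talmark; it does not apply.
Duty = €364,538.00 × 0% = €0.00.
Line 2 (78.34, Farova, 2,151 kg, €225,876.51):
Base rate for 78.34 is 30.5%.
Duty = €225,876.51 × 30.5% = €68,892.34.
Total = €0.00 + €68,892.34 = €68,892.34.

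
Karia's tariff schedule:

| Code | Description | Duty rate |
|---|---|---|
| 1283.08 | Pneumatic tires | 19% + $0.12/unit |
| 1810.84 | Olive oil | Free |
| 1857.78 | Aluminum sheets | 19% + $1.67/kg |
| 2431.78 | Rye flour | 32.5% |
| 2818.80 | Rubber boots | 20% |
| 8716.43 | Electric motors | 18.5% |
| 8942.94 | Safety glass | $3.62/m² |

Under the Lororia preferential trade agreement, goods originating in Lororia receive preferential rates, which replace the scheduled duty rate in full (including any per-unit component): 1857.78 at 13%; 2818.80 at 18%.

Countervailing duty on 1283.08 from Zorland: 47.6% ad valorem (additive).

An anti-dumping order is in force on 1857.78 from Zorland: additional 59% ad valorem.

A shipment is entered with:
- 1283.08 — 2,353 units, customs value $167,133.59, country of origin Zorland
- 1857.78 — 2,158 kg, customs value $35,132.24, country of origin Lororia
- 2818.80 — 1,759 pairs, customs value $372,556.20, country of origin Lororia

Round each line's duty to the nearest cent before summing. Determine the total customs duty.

Line 1 (1283.08, Zorland, 2,353 units, $167,133.59):
Base rate for 1283.08 is 19% + $0.12/unit.
Additional duty on 1283.08 from Zorland: +47.6%. Applied ad valorem rate: 19% + 47.6% = 66.6%.
Duty = $167,133.59 × 66.6% + 2,353 × $0.12 = $111,593.33.
Line 2 (1857.78, Lororia, 2,158 kg, $35,132.24):
Base rate for 1857.78 is 19% + $1.67/kg.
Origin Lororia qualifies under the Karia–Lororia agreement and 1857.78 is covered: preferential rate 13% applies instead.
The additional-duty order on 1857.78 targets Zorland, not Lororia; it does not apply.
Duty = $35,132.24 × 13% = $4,567.19.
Line 3 (2818.80, Lororia, 1,759 pairs, $372,556.20):
Base rate for 2818.80 is 20%.
Origin Lororia qualifies under the Karia–Lororia agreement and 2818.80 is covered: preferential rate 18% applies instead.
Duty = $372,556.20 × 18% = $67,060.12.
Total = $111,593.33 + $4,567.19 + $67,060.12 = $183,220.64.

$183,220.64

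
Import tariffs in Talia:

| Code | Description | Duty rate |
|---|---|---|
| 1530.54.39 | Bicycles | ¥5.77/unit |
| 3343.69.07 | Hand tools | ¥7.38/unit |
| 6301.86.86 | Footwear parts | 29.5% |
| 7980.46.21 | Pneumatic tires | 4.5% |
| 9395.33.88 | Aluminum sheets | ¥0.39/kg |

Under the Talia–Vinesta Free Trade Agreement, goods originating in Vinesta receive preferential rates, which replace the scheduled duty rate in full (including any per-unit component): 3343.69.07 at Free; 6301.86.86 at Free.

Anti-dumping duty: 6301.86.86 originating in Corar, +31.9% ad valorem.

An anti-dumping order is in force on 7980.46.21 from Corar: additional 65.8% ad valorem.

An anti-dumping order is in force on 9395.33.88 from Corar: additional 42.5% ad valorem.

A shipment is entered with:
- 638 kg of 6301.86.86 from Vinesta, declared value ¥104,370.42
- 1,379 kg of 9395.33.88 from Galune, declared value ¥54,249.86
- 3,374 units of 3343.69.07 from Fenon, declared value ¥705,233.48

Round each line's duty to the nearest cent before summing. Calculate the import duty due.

Line 1 (6301.86.86, Vinesta, 638 kg, ¥104,370.42):
Base rate for 6301.86.86 is 29.5%.
Origin Vinesta qualifies under the Talia–Vinesta agreement and 6301.86.86 is covered: preferential rate Free applies instead.
The additional-duty order on 6301.86.86 targets Corar, not Vinesta; it does not apply.
Duty = ¥104,370.42 × 0% = ¥0.00.
Line 2 (9395.33.88, Galune, 1,379 kg, ¥54,249.86):
Base rate for 9395.33.88 is ¥0.39/kg.
The additional-duty order on 9395.33.88 targets Corar, not Galune; it does not apply.
Duty = 1,379 × ¥0.39 = ¥537.81.
Line 3 (3343.69.07, Fenon, 3,374 units, ¥705,233.48):
Base rate for 3343.69.07 is ¥7.38/unit.
3343.69.07 has an FTA preferential rate, but origin Fenon is not Vinesta; base rate stands.
Duty = 3,374 × ¥7.38 = ¥24,900.12.
Total = ¥0.00 + ¥537.81 + ¥24,900.12 = ¥25,437.93.

¥25,437.93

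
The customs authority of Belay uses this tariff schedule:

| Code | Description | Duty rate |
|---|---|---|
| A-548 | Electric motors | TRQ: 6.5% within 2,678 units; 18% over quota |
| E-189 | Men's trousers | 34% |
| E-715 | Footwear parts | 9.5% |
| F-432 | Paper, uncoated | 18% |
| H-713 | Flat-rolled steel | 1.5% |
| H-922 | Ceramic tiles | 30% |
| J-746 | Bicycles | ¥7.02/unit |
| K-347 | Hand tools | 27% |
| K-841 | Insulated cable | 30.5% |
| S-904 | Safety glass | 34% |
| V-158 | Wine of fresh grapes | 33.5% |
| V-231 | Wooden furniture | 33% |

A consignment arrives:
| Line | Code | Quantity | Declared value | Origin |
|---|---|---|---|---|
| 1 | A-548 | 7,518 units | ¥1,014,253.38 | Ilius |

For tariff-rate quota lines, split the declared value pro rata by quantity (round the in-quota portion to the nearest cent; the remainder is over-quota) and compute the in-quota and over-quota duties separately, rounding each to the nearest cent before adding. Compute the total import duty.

¥141,017.37

Line 1 (A-548, Ilius, 7,518 units, ¥1,014,253.38):
Code A-548 is under a tariff-rate quota (threshold 2,678 units). In-quota: 2,678 units at 6.5%; over-quota: 4,840 units at 18%.
Pro-rata value split: in-quota = ¥1,014,253.38 × 2,678/7,518 = ¥361,288.98; over-quota = ¥1,014,253.38 − ¥361,288.98 = ¥652,964.40.
In-quota duty = ¥361,288.98 × 6.5% = ¥23,483.78. Over-quota duty = ¥652,964.40 × 18% = ¥117,533.59.
Line duty = ¥23,483.78 + ¥117,533.59 = ¥141,017.37.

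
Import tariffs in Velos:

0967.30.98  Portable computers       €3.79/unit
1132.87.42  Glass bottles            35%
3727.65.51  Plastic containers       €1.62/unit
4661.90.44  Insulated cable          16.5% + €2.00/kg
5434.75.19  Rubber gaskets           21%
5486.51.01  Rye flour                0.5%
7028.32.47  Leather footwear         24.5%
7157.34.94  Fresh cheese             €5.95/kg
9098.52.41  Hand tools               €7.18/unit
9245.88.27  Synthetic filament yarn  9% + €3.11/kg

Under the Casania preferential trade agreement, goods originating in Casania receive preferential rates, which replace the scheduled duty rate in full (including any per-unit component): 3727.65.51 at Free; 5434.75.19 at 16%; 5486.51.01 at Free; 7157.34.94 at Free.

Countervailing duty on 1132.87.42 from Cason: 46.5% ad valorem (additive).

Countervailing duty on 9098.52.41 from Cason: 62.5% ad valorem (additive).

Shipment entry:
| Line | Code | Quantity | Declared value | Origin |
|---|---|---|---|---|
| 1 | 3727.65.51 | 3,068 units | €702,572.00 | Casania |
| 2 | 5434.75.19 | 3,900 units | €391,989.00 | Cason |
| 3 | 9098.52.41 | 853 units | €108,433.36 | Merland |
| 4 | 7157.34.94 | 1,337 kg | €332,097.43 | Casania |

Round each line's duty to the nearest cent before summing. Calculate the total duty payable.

€88,442.23

Line 1 (3727.65.51, Casania, 3,068 units, €702,572.00):
Base rate for 3727.65.51 is €1.62/unit.
Origin Casania qualifies under the Velos–Casania agreement and 3727.65.51 is covered: preferential rate Free applies instead.
Duty = €702,572.00 × 0% = €0.00.
Line 2 (5434.75.19, Cason, 3,900 units, €391,989.00):
Base rate for 5434.75.19 is 21%.
5434.75.19 has an FTA preferential rate, but origin Cason is not Casania; base rate stands.
Duty = €391,989.00 × 21% = €82,317.69.
Line 3 (9098.52.41, Merland, 853 units, €108,433.36):
Base rate for 9098.52.41 is €7.18/unit.
The additional-duty order on 9098.52.41 targets Cason, not Merland; it does not apply.
Duty = 853 × €7.18 = €6,124.54.
Line 4 (7157.34.94, Casania, 1,337 kg, €332,097.43):
Base rate for 7157.34.94 is €5.95/kg.
Origin Casania qualifies under the Velos–Casania agreement and 7157.34.94 is covered: preferential rate Free applies instead.
Duty = €332,097.43 × 0% = €0.00.
Total = €0.00 + €82,317.69 + €6,124.54 + €0.00 = €88,442.23.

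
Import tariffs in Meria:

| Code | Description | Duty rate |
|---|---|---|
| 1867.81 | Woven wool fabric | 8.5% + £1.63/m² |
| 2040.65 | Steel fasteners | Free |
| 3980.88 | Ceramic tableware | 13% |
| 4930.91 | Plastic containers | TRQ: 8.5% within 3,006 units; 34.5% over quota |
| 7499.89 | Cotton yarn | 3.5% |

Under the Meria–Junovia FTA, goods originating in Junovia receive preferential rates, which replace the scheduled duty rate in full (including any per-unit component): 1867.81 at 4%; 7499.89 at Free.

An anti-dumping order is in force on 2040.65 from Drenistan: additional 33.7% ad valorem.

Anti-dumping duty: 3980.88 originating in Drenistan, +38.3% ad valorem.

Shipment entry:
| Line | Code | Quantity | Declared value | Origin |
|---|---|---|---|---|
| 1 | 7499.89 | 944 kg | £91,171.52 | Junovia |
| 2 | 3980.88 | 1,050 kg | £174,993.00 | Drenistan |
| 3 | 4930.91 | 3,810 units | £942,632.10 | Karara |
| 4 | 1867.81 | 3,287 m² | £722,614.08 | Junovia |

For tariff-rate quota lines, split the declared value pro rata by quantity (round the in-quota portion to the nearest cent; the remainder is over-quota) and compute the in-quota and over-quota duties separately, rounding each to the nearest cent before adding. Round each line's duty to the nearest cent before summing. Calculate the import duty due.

£250,518.29

Line 1 (7499.89, Junovia, 944 kg, £91,171.52):
Base rate for 7499.89 is 3.5%.
Origin Junovia qualifies under the Meria–Junovia agreement and 7499.89 is covered: preferential rate Free applies instead.
Duty = £91,171.52 × 0% = £0.00.
Line 2 (3980.88, Drenistan, 1,050 kg, £174,993.00):
Base rate for 3980.88 is 13%.
Additional duty on 3980.88 from Drenistan: +38.3%. Applied ad valorem rate: 13% + 38.3% = 51.3%.
Duty = £174,993.00 × 51.3% = £89,771.41.
Line 3 (4930.91, Karara, 3,810 units, £942,632.10):
Code 4930.91 is under a tariff-rate quota (threshold 3,006 units). In-quota: 3,006 units at 8.5%; over-quota: 804 units at 34.5%.
Pro-rata value split: in-quota = £942,632.10 × 3,006/3,810 = £743,714.46; over-quota = £942,632.10 − £743,714.46 = £198,917.64.
In-quota duty = £743,714.46 × 8.5% = £63,215.73. Over-quota duty = £198,917.64 × 34.5% = £68,626.59.
Line duty = £63,215.73 + £68,626.59 = £131,842.32.
Line 4 (1867.81, Junovia, 3,287 m², £722,614.08):
Base rate for 1867.81 is 8.5% + £1.63/m².
Origin Junovia qualifies under the Meria–Junovia agreement and 1867.81 is covered: preferential rate 4% applies instead.
Duty = £722,614.08 × 4% = £28,904.56.
Total = £0.00 + £89,771.41 + £131,842.32 + £28,904.56 = £250,518.29.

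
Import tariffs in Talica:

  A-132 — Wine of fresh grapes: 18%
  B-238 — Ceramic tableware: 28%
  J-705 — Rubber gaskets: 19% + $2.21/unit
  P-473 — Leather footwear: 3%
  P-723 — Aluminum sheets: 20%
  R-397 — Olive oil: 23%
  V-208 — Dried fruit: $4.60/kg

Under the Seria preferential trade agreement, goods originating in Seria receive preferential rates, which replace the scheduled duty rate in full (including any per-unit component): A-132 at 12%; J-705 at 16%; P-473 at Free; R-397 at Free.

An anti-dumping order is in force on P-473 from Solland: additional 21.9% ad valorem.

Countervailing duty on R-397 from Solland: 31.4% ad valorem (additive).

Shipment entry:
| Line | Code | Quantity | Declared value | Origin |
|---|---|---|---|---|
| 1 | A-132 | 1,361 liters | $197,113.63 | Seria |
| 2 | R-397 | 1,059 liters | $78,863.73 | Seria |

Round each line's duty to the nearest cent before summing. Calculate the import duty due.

Line 1 (A-132, Seria, 1,361 liters, $197,113.63):
Base rate for A-132 is 18%.
Origin Seria qualifies under the Talica–Seria agreement and A-132 is covered: preferential rate 12% applies instead.
Duty = $197,113.63 × 12% = $23,653.64.
Line 2 (R-397, Seria, 1,059 liters, $78,863.73):
Base rate for R-397 is 23%.
Origin Seria qualifies under the Talica–Seria agreement and R-397 is covered: preferential rate Free applies instead.
The additional-duty order on R-397 targets Solland, not Seria; it does not apply.
Duty = $78,863.73 × 0% = $0.00.
Total = $23,653.64 + $0.00 = $23,653.64.

$23,653.64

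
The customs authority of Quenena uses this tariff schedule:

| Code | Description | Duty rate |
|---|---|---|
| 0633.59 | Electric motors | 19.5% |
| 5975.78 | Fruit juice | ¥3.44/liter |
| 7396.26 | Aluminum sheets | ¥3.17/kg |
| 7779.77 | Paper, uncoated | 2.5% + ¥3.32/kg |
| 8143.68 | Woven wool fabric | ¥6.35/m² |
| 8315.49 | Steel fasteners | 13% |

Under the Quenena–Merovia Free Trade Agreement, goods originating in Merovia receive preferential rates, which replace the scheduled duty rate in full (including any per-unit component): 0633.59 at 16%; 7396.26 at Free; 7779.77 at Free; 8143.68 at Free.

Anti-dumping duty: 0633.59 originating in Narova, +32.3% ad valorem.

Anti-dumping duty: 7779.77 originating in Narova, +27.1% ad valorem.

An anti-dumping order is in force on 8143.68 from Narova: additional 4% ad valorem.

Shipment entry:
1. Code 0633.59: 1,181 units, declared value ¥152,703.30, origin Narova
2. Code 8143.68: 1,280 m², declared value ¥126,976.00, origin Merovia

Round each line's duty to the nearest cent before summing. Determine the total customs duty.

¥79,100.31

Line 1 (0633.59, Narova, 1,181 units, ¥152,703.30):
Base rate for 0633.59 is 19.5%.
0633.59 has an FTA preferential rate, but origin Narova is not Merovia; base rate stands.
Additional duty on 0633.59 from Narova: +32.3%. Applied ad valorem rate: 19.5% + 32.3% = 51.8%.
Duty = ¥152,703.30 × 51.8% = ¥79,100.31.
Line 2 (8143.68, Merovia, 1,280 m², ¥126,976.00):
Base rate for 8143.68 is ¥6.35/m².
Origin Merovia qualifies under the Quenena–Merovia agreement and 8143.68 is covered: preferential rate Free applies instead.
The additional-duty order on 8143.68 targets Narova, not Merovia; it does not apply.
Duty = ¥126,976.00 × 0% = ¥0.00.
Total = ¥79,100.31 + ¥0.00 = ¥79,100.31.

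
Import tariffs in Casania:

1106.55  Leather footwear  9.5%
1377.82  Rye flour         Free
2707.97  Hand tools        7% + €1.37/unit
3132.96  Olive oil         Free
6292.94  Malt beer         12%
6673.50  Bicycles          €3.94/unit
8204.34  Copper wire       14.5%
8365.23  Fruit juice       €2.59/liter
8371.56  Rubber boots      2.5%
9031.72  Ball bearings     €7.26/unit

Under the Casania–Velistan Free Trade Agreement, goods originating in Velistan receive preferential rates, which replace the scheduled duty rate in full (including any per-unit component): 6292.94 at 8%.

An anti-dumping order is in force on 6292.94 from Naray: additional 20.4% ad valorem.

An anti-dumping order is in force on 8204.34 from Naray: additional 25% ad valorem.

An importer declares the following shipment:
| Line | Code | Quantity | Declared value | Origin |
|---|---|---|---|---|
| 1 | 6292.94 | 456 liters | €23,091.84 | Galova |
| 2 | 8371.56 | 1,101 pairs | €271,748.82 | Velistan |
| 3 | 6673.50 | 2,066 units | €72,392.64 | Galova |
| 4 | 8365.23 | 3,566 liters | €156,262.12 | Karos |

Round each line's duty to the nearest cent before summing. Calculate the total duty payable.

€26,940.72

Line 1 (6292.94, Galova, 456 liters, €23,091.84):
Base rate for 6292.94 is 12%.
6292.94 has an FTA preferential rate, but origin Galova is not Velistan; base rate stands.
The additional-duty order on 6292.94 targets Naray, not Galova; it does not apply.
Duty = €23,091.84 × 12% = €2,771.02.
Line 2 (8371.56, Velistan, 1,101 pairs, €271,748.82):
Base rate for 8371.56 is 2.5%.
Origin Velistan is the FTA partner but 8371.56 is not on the preference list; base rate stands.
Duty = €271,748.82 × 2.5% = €6,793.72.
Line 3 (6673.50, Galova, 2,066 units, €72,392.64):
Base rate for 6673.50 is €3.94/unit.
Duty = 2,066 × €3.94 = €8,140.04.
Line 4 (8365.23, Karos, 3,566 liters, €156,262.12):
Base rate for 8365.23 is €2.59/liter.
Duty = 3,566 × €2.59 = €9,235.94.
Total = €2,771.02 + €6,793.72 + €8,140.04 + €9,235.94 = €26,940.72.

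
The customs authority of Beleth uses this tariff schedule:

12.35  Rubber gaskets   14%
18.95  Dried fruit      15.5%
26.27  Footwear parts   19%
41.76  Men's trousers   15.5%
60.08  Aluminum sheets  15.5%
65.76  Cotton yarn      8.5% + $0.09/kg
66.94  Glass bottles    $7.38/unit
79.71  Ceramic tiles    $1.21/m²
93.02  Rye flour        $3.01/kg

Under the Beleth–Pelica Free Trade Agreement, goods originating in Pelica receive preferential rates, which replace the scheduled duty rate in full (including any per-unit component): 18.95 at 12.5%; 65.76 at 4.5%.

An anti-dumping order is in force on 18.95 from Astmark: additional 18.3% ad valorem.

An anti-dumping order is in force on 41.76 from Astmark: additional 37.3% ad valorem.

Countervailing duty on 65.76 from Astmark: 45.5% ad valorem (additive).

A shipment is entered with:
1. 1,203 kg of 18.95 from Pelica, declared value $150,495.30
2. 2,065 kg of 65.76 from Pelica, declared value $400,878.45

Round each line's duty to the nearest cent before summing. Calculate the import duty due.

$36,851.44

Line 1 (18.95, Pelica, 1,203 kg, $150,495.30):
Base rate for 18.95 is 15.5%.
Origin Pelica qualifies under the Beleth–Pelica agreement and 18.95 is covered: preferential rate 12.5% applies instead.
The additional-duty order on 18.95 targets Astmark, not Pelica; it does not apply.
Duty = $150,495.30 × 12.5% = $18,811.91.
Line 2 (65.76, Pelica, 2,065 kg, $400,878.45):
Base rate for 65.76 is 8.5% + $0.09/kg.
Origin Pelica qualifies under the Beleth–Pelica agreement and 65.76 is covered: preferential rate 4.5% applies instead.
The additional-duty order on 65.76 targets Astmark, not Pelica; it does not apply.
Duty = $400,878.45 × 4.5% = $18,039.53.
Total = $18,811.91 + $18,039.53 = $36,851.44.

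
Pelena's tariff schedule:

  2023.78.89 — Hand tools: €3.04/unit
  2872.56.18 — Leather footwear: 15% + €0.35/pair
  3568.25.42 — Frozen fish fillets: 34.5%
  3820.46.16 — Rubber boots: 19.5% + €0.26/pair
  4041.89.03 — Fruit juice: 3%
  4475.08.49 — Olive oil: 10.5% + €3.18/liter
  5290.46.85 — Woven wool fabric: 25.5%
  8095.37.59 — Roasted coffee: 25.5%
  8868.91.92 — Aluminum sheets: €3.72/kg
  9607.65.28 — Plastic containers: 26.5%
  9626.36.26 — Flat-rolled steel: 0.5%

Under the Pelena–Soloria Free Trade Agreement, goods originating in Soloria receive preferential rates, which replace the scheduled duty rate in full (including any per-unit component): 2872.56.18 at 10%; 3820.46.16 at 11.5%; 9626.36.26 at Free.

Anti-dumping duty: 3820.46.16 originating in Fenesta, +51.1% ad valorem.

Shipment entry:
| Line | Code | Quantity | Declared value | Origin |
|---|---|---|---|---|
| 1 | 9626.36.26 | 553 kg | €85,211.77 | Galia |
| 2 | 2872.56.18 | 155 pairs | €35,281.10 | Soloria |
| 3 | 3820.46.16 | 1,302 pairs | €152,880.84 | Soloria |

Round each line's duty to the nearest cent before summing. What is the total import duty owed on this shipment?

Line 1 (9626.36.26, Galia, 553 kg, €85,211.77):
Base rate for 9626.36.26 is 0.5%.
9626.36.26 has an FTA preferential rate, but origin Galia is not Soloria; base rate stands.
Duty = €85,211.77 × 0.5% = €426.06.
Line 2 (2872.56.18, Soloria, 155 pairs, €35,281.10):
Base rate for 2872.56.18 is 15% + €0.35/pair.
Origin Soloria qualifies under the Pelena–Soloria agreement and 2872.56.18 is covered: preferential rate 10% applies instead.
Duty = €35,281.10 × 10% = €3,528.11.
Line 3 (3820.46.16, Soloria, 1,302 pairs, €152,880.84):
Base rate for 3820.46.16 is 19.5% + €0.26/pair.
Origin Soloria qualifies under the Pelena–Soloria agreement and 3820.46.16 is covered: preferential rate 11.5% applies instead.
The additional-duty order on 3820.46.16 targets Fenesta, not Soloria; it does not apply.
Duty = €152,880.84 × 11.5% = €17,581.30.
Total = €426.06 + €3,528.11 + €17,581.30 = €21,535.47.

€21,535.47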